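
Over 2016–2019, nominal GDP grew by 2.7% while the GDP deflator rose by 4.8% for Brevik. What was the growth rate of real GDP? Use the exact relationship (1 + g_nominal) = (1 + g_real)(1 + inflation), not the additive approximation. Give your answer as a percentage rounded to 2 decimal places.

-2.00%

(1 + g_nom) = (1 + g_real)(1 + π), so g_real = 1.0270 / 1.0480 − 1 = -0.02004.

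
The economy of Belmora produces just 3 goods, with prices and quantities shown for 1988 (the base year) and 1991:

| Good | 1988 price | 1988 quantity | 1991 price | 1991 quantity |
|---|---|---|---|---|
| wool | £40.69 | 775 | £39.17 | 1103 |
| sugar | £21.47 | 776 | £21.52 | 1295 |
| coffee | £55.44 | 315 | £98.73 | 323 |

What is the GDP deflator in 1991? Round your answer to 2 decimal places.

113.66

Nominal GDP 1991 = 39.17·1103 + 21.52·1295 + 98.73·323 = 102962.70.
Real GDP 1991 (at 1988 prices) = 40.69·1103 + 21.47·1295 + 55.44·323 = 90591.84.
Deflator = Nominal/Real × 100 = 102962.70/90591.84 × 100 = 113.656.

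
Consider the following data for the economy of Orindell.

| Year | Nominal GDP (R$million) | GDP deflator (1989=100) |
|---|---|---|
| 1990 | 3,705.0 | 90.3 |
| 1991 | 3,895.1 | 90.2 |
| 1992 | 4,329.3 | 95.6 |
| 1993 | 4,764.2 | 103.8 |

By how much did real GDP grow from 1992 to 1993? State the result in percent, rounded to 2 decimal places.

1.35%

Real GDP 1992 = 4329.3/0.956 = 4528.56.
Real GDP 1993 = 4764.2/1.038 = 4589.79.
Change = 4589.79/4528.56 − 1 = 0.0135.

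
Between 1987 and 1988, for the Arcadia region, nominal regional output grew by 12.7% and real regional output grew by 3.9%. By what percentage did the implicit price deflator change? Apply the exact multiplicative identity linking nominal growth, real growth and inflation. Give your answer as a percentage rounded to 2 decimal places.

8.47%

(1 + g_nom) = (1 + g_real)(1 + π), so π = 1.1270 / 1.0390 − 1 = 0.08470.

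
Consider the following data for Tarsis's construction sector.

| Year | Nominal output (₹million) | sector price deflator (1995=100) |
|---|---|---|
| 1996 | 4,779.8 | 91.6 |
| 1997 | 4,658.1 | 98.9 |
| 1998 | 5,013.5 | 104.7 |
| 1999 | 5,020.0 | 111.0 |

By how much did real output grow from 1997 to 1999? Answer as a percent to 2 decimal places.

Real output 1997 = 4658.1/0.989 = 4709.91.
Real output 1999 = 5020.0/1.110 = 4522.52.
Change = 4522.52/4709.91 − 1 = -0.0398.

-3.98%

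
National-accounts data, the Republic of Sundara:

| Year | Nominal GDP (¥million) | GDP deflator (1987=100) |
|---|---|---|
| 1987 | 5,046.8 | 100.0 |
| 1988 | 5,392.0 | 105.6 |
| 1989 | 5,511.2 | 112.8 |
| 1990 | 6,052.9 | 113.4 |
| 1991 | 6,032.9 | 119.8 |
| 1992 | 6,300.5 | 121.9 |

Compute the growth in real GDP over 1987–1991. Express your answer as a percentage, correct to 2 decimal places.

-0.22%

Real GDP 1987 = 5046.8/1.000 = 5046.80.
Real GDP 1991 = 6032.9/1.198 = 5035.81.
Change = 5035.81/5046.80 − 1 = -0.0022.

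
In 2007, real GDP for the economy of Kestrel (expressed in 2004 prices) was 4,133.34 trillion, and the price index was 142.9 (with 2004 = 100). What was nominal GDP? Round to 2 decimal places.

5,906.54 trillion

Nominal GDP = Real × (price index/100) = 4133.34 × 1.429 = 5906.54.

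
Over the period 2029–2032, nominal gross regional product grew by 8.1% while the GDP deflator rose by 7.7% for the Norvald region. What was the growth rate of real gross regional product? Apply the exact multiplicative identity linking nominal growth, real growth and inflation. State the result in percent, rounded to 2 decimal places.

0.37%

(1 + g_nom) = (1 + g_real)(1 + π), so g_real = 1.0810 / 1.0770 − 1 = 0.00371.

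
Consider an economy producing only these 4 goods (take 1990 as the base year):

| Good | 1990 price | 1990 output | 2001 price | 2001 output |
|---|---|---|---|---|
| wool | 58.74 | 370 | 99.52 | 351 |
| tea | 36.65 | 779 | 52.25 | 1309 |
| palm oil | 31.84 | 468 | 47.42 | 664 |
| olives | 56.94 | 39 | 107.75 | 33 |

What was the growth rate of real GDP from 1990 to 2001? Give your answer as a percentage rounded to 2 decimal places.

35.91%

Real GDP 1990 = Nominal GDP 1990 = 58.74·370 + 36.65·779 + 31.84·468 + 56.94·39 = 67405.93.
Real GDP 2001 (at 1990 prices) = 58.74·351 + 36.65·1309 + 31.84·664 + 56.94·33 = 91613.37.
Real growth = 91613.37/67405.93 − 1 = 0.3591.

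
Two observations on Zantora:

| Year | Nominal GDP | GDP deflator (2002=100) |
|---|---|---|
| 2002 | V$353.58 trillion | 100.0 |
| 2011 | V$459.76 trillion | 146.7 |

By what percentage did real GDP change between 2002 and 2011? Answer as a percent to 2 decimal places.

Deflate each year: 2002 → 353.58/1.000 = 353.58; 2011 → 459.76/1.467 = 313.40.
So real GDP changed by 313.40/353.58 − 1 = -0.1136, i.e. -11.36%.

-11.36%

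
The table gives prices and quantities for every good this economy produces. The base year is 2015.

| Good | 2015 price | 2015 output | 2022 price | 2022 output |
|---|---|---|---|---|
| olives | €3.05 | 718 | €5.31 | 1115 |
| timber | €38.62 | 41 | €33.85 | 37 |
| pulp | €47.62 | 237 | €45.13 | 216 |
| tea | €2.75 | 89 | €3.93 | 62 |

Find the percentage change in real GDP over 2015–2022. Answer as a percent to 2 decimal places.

Real GDP 2015 = Nominal GDP 2015 = 3.05·718 + 38.62·41 + 47.62·237 + 2.75·89 = 15304.01.
Real GDP 2022 (at 2015 prices) = 3.05·1115 + 38.62·37 + 47.62·216 + 2.75·62 = 15286.11.
Real growth = 15286.11/15304.01 − 1 = -0.0012.

-0.12%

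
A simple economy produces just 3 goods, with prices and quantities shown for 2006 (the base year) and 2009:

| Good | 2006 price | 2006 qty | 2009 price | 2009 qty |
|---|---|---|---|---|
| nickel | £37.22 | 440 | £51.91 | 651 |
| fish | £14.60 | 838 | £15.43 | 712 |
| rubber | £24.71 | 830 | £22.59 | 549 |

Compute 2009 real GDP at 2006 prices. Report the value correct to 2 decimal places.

£48191.21

Real GDP 2009 = Σ (p_2006 × q_2009) = 37.22·651 + 14.60·712 + 24.71·549 = 48191.21.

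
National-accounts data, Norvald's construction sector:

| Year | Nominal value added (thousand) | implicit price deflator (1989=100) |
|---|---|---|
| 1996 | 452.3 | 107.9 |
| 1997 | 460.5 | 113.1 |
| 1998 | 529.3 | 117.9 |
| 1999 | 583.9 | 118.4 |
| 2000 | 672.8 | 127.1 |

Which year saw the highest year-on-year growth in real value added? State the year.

1997: real = 460.5/1.131 = 407.16; growth vs 1996 (419.18) = -2.87%.
1998: real = 529.3/1.179 = 448.94; growth vs 1997 (407.16) = 10.26%.
1999: real = 583.9/1.184 = 493.16; growth vs 1998 (448.94) = 9.85%.
2000: real = 672.8/1.271 = 529.35; growth vs 1999 (493.16) = 7.34%.

1998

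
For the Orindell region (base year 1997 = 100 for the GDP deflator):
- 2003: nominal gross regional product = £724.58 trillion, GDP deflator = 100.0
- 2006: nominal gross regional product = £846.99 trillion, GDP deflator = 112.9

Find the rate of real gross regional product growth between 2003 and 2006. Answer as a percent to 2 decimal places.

3.54%

Real gross regional product 2003 = 724.58 / 1.000 = 724.58.
Real gross regional product 2006 = 846.99 / 1.129 = 750.21.
Real growth = 750.21 / 724.58 − 1 = 0.0354.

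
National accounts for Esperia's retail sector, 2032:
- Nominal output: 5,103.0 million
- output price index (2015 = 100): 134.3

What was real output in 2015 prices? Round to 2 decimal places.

3,799.70 million

Real output = Nominal / (output price index/100) = 5103.0 / 1.343 = 3799.70.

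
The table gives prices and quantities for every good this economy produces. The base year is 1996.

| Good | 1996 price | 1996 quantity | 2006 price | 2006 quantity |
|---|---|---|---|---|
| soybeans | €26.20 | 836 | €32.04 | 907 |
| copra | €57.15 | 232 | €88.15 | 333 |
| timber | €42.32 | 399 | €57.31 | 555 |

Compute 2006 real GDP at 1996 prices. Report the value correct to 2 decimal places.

€66281.95

Real GDP 2006 = Σ (p_1996 × q_2006) = 26.20·907 + 57.15·333 + 42.32·555 = 66281.95.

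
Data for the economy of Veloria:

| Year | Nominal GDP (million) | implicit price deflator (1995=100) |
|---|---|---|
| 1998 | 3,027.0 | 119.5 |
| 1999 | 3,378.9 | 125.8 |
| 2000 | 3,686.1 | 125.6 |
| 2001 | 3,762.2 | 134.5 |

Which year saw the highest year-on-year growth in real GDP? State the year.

1999: real = 3378.9/1.258 = 2685.93; growth vs 1998 (2533.05) = 6.04%.
2000: real = 3686.1/1.256 = 2934.79; growth vs 1999 (2685.93) = 9.27%.
2001: real = 3762.2/1.345 = 2797.17; growth vs 2000 (2934.79) = -4.69%.

2000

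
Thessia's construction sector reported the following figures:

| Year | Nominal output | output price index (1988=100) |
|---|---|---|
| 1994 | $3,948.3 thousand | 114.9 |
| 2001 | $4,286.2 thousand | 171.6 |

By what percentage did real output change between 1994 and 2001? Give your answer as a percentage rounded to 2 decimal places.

-27.31%

Real output 1994 = 3948.3 / 1.149 = 3436.29.
Real output 2001 = 4286.2 / 1.716 = 2497.79.
Real growth = 2497.79 / 3436.29 − 1 = -0.2731.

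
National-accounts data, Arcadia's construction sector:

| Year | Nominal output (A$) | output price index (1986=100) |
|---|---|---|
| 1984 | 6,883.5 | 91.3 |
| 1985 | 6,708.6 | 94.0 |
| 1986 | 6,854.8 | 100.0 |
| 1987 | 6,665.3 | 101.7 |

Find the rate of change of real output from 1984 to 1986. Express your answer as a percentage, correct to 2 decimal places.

Real output 1984 = 6883.5/0.913 = 7539.43.
Real output 1986 = 6854.8/1.000 = 6854.80.
Change = 6854.80/7539.43 − 1 = -0.0908.

-9.08%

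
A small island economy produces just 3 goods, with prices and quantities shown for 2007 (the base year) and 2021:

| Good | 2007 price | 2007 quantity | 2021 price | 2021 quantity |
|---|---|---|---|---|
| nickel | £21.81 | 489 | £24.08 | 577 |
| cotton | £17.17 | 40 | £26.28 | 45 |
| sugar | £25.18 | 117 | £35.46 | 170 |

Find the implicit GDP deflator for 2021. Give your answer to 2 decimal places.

Nominal GDP 2021 = 24.08·577 + 26.28·45 + 35.46·170 = 21104.96.
Real GDP 2021 (at 2007 prices) = 21.81·577 + 17.17·45 + 25.18·170 = 17637.62.
Deflator = Nominal/Real × 100 = 21104.96/17637.62 × 100 = 119.659.

119.66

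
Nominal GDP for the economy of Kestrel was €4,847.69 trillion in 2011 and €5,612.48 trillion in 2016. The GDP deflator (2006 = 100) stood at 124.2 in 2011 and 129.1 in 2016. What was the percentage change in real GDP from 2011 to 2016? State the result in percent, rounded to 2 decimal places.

Real GDP 2011 = 4847.69 / 1.242 = 3903.13.
Real GDP 2016 = 5612.48 / 1.291 = 4347.39.
Real growth = 4347.39 / 3903.13 − 1 = 0.1138.

11.38%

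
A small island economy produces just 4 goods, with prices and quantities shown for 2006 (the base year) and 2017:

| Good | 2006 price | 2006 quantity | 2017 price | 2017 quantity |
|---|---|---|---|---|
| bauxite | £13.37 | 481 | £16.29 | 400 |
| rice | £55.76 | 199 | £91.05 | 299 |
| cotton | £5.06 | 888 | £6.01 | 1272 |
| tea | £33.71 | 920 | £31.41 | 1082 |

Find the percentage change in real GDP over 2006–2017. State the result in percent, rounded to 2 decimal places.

Real GDP 2006 = Nominal GDP 2006 = 13.37·481 + 55.76·199 + 5.06·888 + 33.71·920 = 53033.69.
Real GDP 2017 (at 2006 prices) = 13.37·400 + 55.76·299 + 5.06·1272 + 33.71·1082 = 64930.78.
Real growth = 64930.78/53033.69 − 1 = 0.2243.

22.43%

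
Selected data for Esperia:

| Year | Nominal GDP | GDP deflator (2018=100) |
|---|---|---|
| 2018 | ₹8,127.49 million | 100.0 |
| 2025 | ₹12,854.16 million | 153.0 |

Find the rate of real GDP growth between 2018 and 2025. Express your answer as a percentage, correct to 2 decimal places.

3.37%

Real GDP 2018 = 8127.49 / 1.000 = 8127.49.
Real GDP 2025 = 12854.16 / 1.530 = 8401.41.
Real growth = 8401.41 / 8127.49 − 1 = 0.0337.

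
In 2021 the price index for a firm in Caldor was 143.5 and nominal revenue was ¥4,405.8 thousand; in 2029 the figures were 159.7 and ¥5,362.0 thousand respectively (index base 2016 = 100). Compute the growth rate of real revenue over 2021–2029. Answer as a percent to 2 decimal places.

Deflate each year: 2021 → 4405.8/1.435 = 3070.24; 2029 → 5362.0/1.597 = 3357.55.
So real revenue changed by 3357.55/3070.24 − 1 = 0.0936, i.e. 9.36%.

9.36%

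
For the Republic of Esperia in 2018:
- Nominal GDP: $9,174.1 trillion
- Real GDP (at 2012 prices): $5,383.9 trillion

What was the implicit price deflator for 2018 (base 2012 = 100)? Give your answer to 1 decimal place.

implicit price deflator = (Nominal / Real) × 100 = 9174.1 / 5383.9 × 100 = 170.40.

170.4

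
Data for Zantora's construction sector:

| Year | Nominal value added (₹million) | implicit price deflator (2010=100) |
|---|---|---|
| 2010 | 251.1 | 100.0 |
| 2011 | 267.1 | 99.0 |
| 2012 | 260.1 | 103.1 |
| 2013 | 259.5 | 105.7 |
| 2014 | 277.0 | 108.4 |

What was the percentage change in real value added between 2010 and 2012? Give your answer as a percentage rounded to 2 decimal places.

Real value added 2010 = 251.1/1.000 = 251.10.
Real value added 2012 = 260.1/1.031 = 252.28.
Change = 252.28/251.10 − 1 = 0.0047.

0.47%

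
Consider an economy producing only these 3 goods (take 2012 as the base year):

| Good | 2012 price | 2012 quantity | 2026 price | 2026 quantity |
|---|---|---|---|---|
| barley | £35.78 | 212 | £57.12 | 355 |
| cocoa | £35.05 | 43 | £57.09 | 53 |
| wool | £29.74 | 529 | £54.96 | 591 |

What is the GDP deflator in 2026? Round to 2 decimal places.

Nominal GDP 2026 = 57.12·355 + 57.09·53 + 54.96·591 = 55784.73.
Real GDP 2026 (at 2012 prices) = 35.78·355 + 35.05·53 + 29.74·591 = 32135.89.
Deflator = Nominal/Real × 100 = 55784.73/32135.89 × 100 = 173.590.

173.59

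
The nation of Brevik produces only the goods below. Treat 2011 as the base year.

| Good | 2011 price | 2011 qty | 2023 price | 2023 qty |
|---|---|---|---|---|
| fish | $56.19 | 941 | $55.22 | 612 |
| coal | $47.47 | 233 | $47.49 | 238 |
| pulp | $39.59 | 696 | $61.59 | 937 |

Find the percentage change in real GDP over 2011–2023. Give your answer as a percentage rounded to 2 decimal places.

Real GDP 2011 = Nominal GDP 2011 = 56.19·941 + 47.47·233 + 39.59·696 = 91489.94.
Real GDP 2023 (at 2011 prices) = 56.19·612 + 47.47·238 + 39.59·937 = 82781.97.
Real growth = 82781.97/91489.94 − 1 = -0.0952.

-9.52%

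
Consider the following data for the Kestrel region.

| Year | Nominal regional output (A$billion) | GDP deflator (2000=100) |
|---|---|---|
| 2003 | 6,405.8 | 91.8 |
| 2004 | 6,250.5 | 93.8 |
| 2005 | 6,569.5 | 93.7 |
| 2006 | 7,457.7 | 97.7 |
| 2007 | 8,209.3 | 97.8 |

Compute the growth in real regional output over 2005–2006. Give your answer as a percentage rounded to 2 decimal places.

8.87%

Real regional output 2005 = 6569.5/0.937 = 7011.21.
Real regional output 2006 = 7457.7/0.977 = 7633.27.
Change = 7633.27/7011.21 − 1 = 0.0887.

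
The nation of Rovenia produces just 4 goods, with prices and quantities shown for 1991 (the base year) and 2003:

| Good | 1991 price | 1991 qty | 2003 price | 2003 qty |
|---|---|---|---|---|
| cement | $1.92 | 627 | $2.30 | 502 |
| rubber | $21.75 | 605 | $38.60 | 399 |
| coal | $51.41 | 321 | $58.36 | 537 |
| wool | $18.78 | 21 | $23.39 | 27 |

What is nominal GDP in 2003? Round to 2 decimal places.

$48526.85

Nominal GDP 2003 = Σ (p_2003 × q_2003) = 2.30·502 + 38.60·399 + 58.36·537 + 23.39·27 = 48526.85.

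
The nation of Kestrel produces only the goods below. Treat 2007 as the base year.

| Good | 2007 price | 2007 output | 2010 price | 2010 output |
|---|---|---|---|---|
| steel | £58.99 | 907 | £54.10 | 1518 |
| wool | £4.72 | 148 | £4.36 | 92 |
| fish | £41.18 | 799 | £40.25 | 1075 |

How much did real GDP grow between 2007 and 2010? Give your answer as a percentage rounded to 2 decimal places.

54.12%

Real GDP 2007 = Nominal GDP 2007 = 58.99·907 + 4.72·148 + 41.18·799 = 87105.31.
Real GDP 2010 (at 2007 prices) = 58.99·1518 + 4.72·92 + 41.18·1075 = 134249.56.
Real growth = 134249.56/87105.31 − 1 = 0.5412.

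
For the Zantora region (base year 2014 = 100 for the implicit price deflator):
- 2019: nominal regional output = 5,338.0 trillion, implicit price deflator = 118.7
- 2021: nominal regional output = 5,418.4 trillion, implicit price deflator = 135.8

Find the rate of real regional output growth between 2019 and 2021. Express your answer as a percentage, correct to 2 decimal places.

-11.28%

Real regional output 2019 = 5338.0 / 1.187 = 4497.05.
Real regional output 2021 = 5418.4 / 1.358 = 3989.99.
Real growth = 3989.99 / 4497.05 − 1 = -0.1128.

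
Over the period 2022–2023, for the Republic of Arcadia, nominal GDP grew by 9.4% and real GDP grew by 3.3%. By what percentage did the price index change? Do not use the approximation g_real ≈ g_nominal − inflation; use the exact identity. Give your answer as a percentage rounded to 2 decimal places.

(1 + g_nom) = (1 + g_real)(1 + π), so π = 1.0940 / 1.0330 − 1 = 0.05905.

5.91%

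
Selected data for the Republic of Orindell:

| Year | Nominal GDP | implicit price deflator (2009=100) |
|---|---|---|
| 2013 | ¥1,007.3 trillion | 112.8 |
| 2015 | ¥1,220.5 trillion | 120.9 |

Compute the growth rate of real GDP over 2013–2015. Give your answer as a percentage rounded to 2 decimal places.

13.05%

Deflate each year: 2013 → 1007.3/1.128 = 893.00; 2015 → 1220.5/1.209 = 1009.51.
So real GDP changed by 1009.51/893.00 − 1 = 0.1305, i.e. 13.05%.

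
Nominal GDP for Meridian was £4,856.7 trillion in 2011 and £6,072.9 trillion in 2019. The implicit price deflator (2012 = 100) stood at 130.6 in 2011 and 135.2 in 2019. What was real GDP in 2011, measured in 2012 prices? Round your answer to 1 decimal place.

£3,718.8 trillion

Real GDP = Nominal / (implicit price deflator/100) = 4856.7 / 1.306 = 3718.76.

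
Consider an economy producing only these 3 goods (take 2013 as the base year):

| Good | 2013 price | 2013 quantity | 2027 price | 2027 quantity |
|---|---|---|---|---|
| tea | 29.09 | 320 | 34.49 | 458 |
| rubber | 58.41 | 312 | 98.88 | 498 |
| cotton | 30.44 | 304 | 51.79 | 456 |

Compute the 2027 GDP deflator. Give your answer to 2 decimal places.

Nominal GDP 2027 = 34.49·458 + 98.88·498 + 51.79·456 = 88654.90.
Real GDP 2027 (at 2013 prices) = 29.09·458 + 58.41·498 + 30.44·456 = 56292.04.
Deflator = Nominal/Real × 100 = 88654.90/56292.04 × 100 = 157.491.

157.49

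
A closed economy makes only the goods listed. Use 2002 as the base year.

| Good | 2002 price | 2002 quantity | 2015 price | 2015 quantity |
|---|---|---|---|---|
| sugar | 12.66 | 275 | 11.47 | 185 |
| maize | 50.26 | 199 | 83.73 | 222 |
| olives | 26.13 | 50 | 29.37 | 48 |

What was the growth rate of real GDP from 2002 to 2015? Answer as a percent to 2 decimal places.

Real GDP 2002 = Nominal GDP 2002 = 12.66·275 + 50.26·199 + 26.13·50 = 14789.74.
Real GDP 2015 (at 2002 prices) = 12.66·185 + 50.26·222 + 26.13·48 = 14754.06.
Real growth = 14754.06/14789.74 − 1 = -0.0024.

-0.24%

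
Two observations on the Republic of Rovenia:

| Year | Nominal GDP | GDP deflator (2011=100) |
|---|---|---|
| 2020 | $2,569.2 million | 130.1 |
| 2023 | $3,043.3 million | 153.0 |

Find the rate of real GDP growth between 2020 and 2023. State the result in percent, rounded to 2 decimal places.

0.72%

Deflate each year: 2020 → 2569.2/1.301 = 1974.79; 2023 → 3043.3/1.530 = 1989.08.
So real GDP changed by 1989.08/1974.79 − 1 = 0.0072, i.e. 0.72%.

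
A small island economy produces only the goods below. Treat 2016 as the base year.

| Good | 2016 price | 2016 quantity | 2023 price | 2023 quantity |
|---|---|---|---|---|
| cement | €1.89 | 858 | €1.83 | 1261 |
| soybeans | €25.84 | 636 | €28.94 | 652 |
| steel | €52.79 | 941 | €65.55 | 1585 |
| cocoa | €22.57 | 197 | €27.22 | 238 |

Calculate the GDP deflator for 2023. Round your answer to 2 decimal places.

121.50

Nominal GDP 2023 = 1.83·1261 + 28.94·652 + 65.55·1585 + 27.22·238 = 131551.62.
Real GDP 2023 (at 2016 prices) = 1.89·1261 + 25.84·652 + 52.79·1585 + 22.57·238 = 108274.78.
Deflator = Nominal/Real × 100 = 131551.62/108274.78 × 100 = 121.498.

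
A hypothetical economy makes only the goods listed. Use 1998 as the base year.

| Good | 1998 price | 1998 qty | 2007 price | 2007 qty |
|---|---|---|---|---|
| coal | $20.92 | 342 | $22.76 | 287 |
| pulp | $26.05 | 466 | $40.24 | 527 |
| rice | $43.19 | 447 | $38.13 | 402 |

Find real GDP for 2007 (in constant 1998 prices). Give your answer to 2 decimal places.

$37094.77

Real GDP 2007 = Σ (p_1998 × q_2007) = 20.92·287 + 26.05·527 + 43.19·402 = 37094.77.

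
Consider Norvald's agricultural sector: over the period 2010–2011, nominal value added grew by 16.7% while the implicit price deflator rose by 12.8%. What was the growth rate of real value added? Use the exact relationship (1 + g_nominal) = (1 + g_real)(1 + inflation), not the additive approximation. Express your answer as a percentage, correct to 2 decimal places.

3.46%

(1 + g_nom) = (1 + g_real)(1 + π), so g_real = 1.1670 / 1.1280 − 1 = 0.03457.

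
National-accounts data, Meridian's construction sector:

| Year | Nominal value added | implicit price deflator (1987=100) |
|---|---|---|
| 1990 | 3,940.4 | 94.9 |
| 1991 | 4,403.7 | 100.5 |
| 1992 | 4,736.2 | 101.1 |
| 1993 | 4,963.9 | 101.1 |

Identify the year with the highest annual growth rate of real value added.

1991: real = 4403.7/1.005 = 4381.79; growth vs 1990 (4152.16) = 5.53%.
1992: real = 4736.2/1.011 = 4684.67; growth vs 1991 (4381.79) = 6.91%.
1993: real = 4963.9/1.011 = 4909.89; growth vs 1992 (4684.67) = 4.81%.

1992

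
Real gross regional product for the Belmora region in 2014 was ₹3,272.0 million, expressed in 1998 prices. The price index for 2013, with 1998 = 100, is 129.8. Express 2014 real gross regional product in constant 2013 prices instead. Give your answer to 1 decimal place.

Real gross regional product in 2013 prices = Real gross regional product in 1998 prices × (P_2013/P_1998) = 3272.0 × 1.298 = 4247.06.

₹4,247.1 million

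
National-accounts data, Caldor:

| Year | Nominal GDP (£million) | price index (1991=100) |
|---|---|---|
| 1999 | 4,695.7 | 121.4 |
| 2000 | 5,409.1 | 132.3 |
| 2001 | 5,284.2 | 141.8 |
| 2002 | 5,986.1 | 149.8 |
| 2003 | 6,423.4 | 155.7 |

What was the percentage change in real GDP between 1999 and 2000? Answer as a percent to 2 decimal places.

Real GDP 1999 = 4695.7/1.214 = 3867.96.
Real GDP 2000 = 5409.1/1.323 = 4088.51.
Change = 4088.51/3867.96 − 1 = 0.0570.

5.70%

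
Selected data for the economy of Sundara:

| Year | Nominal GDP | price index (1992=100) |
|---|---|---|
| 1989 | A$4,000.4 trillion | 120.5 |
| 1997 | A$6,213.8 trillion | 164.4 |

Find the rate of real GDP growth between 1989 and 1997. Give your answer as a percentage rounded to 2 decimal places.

Deflate each year: 1989 → 4000.4/1.205 = 3319.83; 1997 → 6213.8/1.644 = 3779.68.
So real GDP changed by 3779.68/3319.83 − 1 = 0.1385, i.e. 13.85%.

13.85%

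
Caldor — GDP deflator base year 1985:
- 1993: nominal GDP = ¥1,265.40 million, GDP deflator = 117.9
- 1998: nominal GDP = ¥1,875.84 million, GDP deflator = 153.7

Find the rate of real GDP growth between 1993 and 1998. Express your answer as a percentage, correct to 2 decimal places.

13.71%

Deflate each year: 1993 → 1265.40/1.179 = 1073.28; 1998 → 1875.84/1.537 = 1220.46.
So real GDP changed by 1220.46/1073.28 − 1 = 0.1371, i.e. 13.71%.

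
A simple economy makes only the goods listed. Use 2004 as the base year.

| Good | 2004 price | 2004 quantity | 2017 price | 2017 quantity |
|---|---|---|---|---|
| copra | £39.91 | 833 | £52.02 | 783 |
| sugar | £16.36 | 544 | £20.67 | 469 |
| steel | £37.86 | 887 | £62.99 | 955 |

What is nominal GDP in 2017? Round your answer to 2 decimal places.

£110581.34

Nominal GDP 2017 = Σ (p_2017 × q_2017) = 52.02·783 + 20.67·469 + 62.99·955 = 110581.34.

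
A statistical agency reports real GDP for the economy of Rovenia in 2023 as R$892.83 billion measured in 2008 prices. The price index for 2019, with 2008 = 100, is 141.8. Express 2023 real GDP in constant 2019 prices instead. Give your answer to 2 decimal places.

Real GDP in 2019 prices = Real GDP in 2008 prices × (P_2019/P_2008) = 892.83 × 1.418 = 1266.03.

R$1,266.03 billion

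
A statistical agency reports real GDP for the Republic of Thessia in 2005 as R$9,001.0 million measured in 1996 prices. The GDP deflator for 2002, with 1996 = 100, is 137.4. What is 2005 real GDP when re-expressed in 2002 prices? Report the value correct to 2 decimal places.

R$12,367.37 million

Real GDP in 2002 prices = Real GDP in 1996 prices × (P_2002/P_1996) = 9001.0 × 1.374 = 12367.37.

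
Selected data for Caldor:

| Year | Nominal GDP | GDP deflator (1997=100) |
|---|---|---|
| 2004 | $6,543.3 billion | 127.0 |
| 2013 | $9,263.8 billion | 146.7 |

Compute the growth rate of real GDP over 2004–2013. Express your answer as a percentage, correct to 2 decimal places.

22.56%

Deflate each year: 2004 → 6543.3/1.270 = 5152.20; 2013 → 9263.8/1.467 = 6314.79.
So real GDP changed by 6314.79/5152.20 − 1 = 0.2256, i.e. 22.56%.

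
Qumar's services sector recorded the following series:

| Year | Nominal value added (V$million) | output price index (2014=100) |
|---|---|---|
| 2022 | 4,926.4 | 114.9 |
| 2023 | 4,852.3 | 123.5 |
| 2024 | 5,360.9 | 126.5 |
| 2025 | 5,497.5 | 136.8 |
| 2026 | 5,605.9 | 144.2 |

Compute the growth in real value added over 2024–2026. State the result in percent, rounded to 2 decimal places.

Real value added 2024 = 5360.9/1.265 = 4237.87.
Real value added 2026 = 5605.9/1.442 = 3887.59.
Change = 3887.59/4237.87 − 1 = -0.0827.

-8.27%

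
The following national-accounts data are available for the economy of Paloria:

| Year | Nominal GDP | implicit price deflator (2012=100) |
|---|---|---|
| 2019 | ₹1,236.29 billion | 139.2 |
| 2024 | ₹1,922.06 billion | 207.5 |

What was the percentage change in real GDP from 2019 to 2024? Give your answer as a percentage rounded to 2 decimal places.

Deflate each year: 2019 → 1236.29/1.392 = 888.14; 2024 → 1922.06/2.075 = 926.29.
So real GDP changed by 926.29/888.14 − 1 = 0.0430, i.e. 4.30%.

4.30%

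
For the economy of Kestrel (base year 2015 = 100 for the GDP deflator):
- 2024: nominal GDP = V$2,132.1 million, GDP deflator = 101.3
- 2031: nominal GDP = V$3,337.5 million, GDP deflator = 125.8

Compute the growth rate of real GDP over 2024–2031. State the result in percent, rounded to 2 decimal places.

Deflate each year: 2024 → 2132.1/1.013 = 2104.74; 2031 → 3337.5/1.258 = 2653.02.
So real GDP changed by 2653.02/2104.74 − 1 = 0.2605, i.e. 26.05%.

26.05%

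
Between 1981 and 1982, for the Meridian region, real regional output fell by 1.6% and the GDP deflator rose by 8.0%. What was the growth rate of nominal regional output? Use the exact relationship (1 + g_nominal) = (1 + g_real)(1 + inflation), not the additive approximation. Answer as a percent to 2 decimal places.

6.27%

(1 + g_nom) = (1 + g_real)(1 + π) = 0.9840 × 1.0800 = 1.06272.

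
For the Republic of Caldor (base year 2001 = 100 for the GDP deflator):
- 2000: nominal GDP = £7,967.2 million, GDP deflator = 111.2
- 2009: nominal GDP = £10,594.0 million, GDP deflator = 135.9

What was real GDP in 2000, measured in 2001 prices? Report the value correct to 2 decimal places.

£7,164.75 million

Real GDP = Nominal / (GDP deflator/100) = 7967.2 / 1.112 = 7164.75.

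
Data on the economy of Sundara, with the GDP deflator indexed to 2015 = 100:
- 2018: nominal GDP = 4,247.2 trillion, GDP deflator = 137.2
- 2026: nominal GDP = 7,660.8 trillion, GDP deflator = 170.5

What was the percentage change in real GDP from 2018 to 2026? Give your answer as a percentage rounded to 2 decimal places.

Deflate each year: 2018 → 4247.2/1.372 = 3095.63; 2026 → 7660.8/1.705 = 4493.14.
So real GDP changed by 4493.14/3095.63 − 1 = 0.4514, i.e. 45.14%.

45.14%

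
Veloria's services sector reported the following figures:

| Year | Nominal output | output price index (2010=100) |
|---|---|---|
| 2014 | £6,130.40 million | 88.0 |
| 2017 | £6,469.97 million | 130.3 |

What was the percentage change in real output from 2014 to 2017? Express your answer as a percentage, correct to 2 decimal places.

-28.72%

Deflate each year: 2014 → 6130.40/0.880 = 6966.36; 2017 → 6469.97/1.303 = 4965.44.
So real output changed by 4965.44/6966.36 − 1 = -0.2872, i.e. -28.72%.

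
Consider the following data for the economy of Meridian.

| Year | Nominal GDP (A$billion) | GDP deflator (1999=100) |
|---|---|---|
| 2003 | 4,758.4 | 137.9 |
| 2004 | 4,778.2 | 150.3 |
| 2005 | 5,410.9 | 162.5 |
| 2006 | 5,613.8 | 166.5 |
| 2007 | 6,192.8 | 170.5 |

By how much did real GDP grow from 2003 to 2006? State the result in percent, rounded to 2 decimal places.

-2.29%

Real GDP 2003 = 4758.4/1.379 = 3450.62.
Real GDP 2006 = 5613.8/1.665 = 3371.65.
Change = 3371.65/3450.62 − 1 = -0.0229.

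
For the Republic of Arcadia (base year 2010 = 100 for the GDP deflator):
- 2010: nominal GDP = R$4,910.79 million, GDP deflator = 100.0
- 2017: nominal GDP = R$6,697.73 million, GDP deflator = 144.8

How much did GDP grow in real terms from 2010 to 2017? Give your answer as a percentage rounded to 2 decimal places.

Deflate each year: 2010 → 4910.79/1.000 = 4910.79; 2017 → 6697.73/1.448 = 4625.50.
So real GDP changed by 4625.50/4910.79 − 1 = -0.0581, i.e. -5.81%.

-5.81%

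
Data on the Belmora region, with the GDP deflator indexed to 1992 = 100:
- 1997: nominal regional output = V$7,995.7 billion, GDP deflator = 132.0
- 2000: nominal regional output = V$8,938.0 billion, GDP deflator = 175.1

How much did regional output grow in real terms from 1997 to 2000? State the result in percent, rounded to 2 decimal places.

-15.73%

Real regional output 1997 = 7995.7 / 1.320 = 6057.35.
Real regional output 2000 = 8938.0 / 1.751 = 5104.51.
Real growth = 5104.51 / 6057.35 − 1 = -0.1573.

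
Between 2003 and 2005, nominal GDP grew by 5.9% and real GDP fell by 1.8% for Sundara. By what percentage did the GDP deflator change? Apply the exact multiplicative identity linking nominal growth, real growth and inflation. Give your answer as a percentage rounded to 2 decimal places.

7.84%

(1 + g_nom) = (1 + g_real)(1 + π), so π = 1.0590 / 0.9820 − 1 = 0.07841.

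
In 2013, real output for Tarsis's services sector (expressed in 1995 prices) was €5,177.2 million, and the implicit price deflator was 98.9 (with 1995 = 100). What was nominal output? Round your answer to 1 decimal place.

Nominal output = Real × (implicit price deflator/100) = 5177.2 × 0.989 = 5120.25.

€5,120.3 million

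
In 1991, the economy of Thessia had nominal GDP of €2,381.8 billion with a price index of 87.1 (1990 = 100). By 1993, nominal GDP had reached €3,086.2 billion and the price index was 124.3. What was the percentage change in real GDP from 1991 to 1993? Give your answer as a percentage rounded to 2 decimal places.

Real GDP 1991 = 2381.8 / 0.871 = 2734.56.
Real GDP 1993 = 3086.2 / 1.243 = 2482.86.
Real growth = 2482.86 / 2734.56 − 1 = -0.0920.

-9.20%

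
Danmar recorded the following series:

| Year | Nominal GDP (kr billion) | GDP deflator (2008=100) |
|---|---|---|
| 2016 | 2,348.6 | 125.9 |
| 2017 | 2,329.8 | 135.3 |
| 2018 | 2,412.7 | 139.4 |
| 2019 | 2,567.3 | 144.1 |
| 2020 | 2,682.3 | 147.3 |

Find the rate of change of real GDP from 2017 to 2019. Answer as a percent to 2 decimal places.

3.46%

Real GDP 2017 = 2329.8/1.353 = 1721.95.
Real GDP 2019 = 2567.3/1.441 = 1781.61.
Change = 1781.61/1721.95 − 1 = 0.0346.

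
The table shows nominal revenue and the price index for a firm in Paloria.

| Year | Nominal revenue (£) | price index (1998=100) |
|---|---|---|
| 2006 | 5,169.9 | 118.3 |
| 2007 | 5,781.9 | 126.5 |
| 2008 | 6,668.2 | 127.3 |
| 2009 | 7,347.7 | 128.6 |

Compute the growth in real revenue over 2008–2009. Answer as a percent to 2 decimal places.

9.08%

Real revenue 2008 = 6668.2/1.273 = 5238.18.
Real revenue 2009 = 7347.7/1.286 = 5713.61.
Change = 5713.61/5238.18 − 1 = 0.0908.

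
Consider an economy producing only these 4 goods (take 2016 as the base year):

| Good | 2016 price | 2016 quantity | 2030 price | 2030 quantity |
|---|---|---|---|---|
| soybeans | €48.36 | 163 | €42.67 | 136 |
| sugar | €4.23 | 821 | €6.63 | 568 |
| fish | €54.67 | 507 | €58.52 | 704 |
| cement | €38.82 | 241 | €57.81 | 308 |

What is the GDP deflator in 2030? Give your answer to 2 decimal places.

115.40

Nominal GDP 2030 = 42.67·136 + 6.63·568 + 58.52·704 + 57.81·308 = 68572.52.
Real GDP 2030 (at 2016 prices) = 48.36·136 + 4.23·568 + 54.67·704 + 38.82·308 = 59423.84.
Deflator = Nominal/Real × 100 = 68572.52/59423.84 × 100 = 115.396.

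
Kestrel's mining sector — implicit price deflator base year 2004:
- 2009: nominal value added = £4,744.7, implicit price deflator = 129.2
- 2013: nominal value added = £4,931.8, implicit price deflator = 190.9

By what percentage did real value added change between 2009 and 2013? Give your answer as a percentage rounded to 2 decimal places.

Real value added 2009 = 4744.7 / 1.292 = 3672.37.
Real value added 2013 = 4931.8 / 1.909 = 2583.45.
Real growth = 2583.45 / 3672.37 − 1 = -0.2965.

-29.65%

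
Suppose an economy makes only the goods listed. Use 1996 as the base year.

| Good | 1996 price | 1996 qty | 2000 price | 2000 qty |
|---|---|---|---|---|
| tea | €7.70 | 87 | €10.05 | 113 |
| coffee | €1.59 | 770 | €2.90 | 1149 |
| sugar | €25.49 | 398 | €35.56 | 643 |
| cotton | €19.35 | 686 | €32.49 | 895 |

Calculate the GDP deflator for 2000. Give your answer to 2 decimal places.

154.95

Nominal GDP 2000 = 10.05·113 + 2.90·1149 + 35.56·643 + 32.49·895 = 56411.38.
Real GDP 2000 (at 1996 prices) = 7.70·113 + 1.59·1149 + 25.49·643 + 19.35·895 = 36405.33.
Deflator = Nominal/Real × 100 = 56411.38/36405.33 × 100 = 154.954.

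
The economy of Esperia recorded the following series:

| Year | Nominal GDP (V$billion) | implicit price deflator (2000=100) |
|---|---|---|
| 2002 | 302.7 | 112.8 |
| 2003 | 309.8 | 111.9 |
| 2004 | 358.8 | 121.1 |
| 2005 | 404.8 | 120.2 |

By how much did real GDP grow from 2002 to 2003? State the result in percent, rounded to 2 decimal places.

Real GDP 2002 = 302.7/1.128 = 268.35.
Real GDP 2003 = 309.8/1.119 = 276.85.
Change = 276.85/268.35 − 1 = 0.0317.

3.17%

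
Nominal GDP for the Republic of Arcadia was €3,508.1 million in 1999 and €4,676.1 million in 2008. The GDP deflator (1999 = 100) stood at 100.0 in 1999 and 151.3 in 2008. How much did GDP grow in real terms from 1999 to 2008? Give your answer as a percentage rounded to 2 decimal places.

Real GDP 1999 = 3508.1 / 1.000 = 3508.10.
Real GDP 2008 = 4676.1 / 1.513 = 3090.61.
Real growth = 3090.61 / 3508.10 − 1 = -0.1190.

-11.90%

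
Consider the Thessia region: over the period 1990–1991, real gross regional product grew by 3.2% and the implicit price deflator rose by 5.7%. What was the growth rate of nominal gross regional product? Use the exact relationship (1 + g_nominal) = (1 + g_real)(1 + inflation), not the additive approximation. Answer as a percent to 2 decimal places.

(1 + g_nom) = (1 + g_real)(1 + π) = 1.0320 × 1.0570 = 1.09082.

9.08%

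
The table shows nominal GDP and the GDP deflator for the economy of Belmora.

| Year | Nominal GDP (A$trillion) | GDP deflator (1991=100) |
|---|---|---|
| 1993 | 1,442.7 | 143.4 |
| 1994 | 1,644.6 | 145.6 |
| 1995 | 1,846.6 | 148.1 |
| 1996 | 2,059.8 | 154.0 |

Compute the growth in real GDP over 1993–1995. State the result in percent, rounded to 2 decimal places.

23.93%

Real GDP 1993 = 1442.7/1.434 = 1006.07.
Real GDP 1995 = 1846.6/1.481 = 1246.86.
Change = 1246.86/1006.07 − 1 = 0.2393.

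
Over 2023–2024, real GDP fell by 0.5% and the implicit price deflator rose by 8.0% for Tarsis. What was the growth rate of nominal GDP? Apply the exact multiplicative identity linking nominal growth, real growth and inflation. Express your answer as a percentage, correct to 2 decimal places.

7.46%

(1 + g_nom) = (1 + g_real)(1 + π) = 0.9950 × 1.0800 = 1.07460.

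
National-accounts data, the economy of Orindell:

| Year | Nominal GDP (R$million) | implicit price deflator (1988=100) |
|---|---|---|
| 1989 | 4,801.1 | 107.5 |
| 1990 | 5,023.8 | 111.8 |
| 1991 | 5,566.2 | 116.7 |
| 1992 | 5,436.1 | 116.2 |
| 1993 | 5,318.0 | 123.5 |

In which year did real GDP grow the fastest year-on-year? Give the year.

1990: real = 5023.8/1.118 = 4493.56; growth vs 1989 (4466.14) = 0.61%.
1991: real = 5566.2/1.167 = 4769.67; growth vs 1990 (4493.56) = 6.14%.
1992: real = 5436.1/1.162 = 4678.23; growth vs 1991 (4769.67) = -1.92%.
1993: real = 5318.0/1.235 = 4306.07; growth vs 1992 (4678.23) = -7.96%.

1991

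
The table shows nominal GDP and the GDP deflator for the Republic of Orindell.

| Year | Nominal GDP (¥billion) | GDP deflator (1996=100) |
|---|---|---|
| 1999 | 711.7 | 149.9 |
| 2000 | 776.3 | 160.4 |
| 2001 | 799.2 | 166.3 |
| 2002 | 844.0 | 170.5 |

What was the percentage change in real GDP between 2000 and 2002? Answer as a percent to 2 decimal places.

Real GDP 2000 = 776.3/1.604 = 483.98.
Real GDP 2002 = 844.0/1.705 = 495.01.
Change = 495.01/483.98 − 1 = 0.0228.

2.28%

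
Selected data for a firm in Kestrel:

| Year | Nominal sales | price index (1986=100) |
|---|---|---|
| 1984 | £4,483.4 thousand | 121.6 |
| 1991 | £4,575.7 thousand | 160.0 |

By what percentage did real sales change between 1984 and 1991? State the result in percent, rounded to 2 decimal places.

Real sales 1984 = 4483.4 / 1.216 = 3687.01.
Real sales 1991 = 4575.7 / 1.600 = 2859.81.
Real growth = 2859.81 / 3687.01 − 1 = -0.2244.

-22.44%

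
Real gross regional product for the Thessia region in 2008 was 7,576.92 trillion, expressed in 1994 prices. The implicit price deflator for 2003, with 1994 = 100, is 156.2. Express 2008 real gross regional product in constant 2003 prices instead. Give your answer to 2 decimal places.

11,835.15 trillion

Real gross regional product in 2003 prices = Real gross regional product in 1994 prices × (P_2003/P_1994) = 7576.92 × 1.562 = 11835.15.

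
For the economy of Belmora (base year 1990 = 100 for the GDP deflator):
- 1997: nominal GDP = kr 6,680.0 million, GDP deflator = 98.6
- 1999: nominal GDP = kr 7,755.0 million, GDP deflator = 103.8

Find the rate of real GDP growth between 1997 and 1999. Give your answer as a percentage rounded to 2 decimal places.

10.28%

Real GDP 1997 = 6680.0 / 0.986 = 6774.85.
Real GDP 1999 = 7755.0 / 1.038 = 7471.10.
Real growth = 7471.10 / 6774.85 − 1 = 0.1028.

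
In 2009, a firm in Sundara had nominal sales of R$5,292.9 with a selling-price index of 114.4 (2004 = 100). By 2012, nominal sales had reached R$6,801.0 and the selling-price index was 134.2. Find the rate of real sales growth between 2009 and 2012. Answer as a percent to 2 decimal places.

Real sales 2009 = 5292.9 / 1.144 = 4626.66.
Real sales 2012 = 6801.0 / 1.342 = 5067.81.
Real growth = 5067.81 / 4626.66 − 1 = 0.0953.

9.53%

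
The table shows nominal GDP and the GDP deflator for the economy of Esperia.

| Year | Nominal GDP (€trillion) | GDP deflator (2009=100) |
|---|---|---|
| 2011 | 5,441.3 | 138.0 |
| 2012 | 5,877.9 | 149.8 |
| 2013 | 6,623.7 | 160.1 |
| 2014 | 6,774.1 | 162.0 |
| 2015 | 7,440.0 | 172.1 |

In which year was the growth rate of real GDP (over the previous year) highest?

2013

2012: real = 5877.9/1.498 = 3923.83; growth vs 2011 (3942.97) = -0.49%.
2013: real = 6623.7/1.601 = 4137.23; growth vs 2012 (3923.83) = 5.44%.
2014: real = 6774.1/1.620 = 4181.54; growth vs 2013 (4137.23) = 1.07%.
2015: real = 7440.0/1.721 = 4323.07; growth vs 2014 (4181.54) = 3.38%.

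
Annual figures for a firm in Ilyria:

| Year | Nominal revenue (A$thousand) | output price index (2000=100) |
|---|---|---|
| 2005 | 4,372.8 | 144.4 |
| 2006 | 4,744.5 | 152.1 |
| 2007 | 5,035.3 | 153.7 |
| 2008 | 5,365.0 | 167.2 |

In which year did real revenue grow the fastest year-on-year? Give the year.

2006: real = 4744.5/1.521 = 3119.33; growth vs 2005 (3028.25) = 3.01%.
2007: real = 5035.3/1.537 = 3276.06; growth vs 2006 (3119.33) = 5.02%.
2008: real = 5365.0/1.672 = 3208.73; growth vs 2007 (3276.06) = -2.06%.

2007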